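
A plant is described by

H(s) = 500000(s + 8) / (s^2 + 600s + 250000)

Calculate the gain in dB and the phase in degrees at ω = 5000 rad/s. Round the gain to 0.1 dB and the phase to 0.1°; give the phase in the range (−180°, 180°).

At s = jω = j5000:
zero (s+8): 8 + j5000 → |·| = √(8²+5000²) = √25000064 ≈ 5000, ∠ = arctan(5000/8) ≈ 89.91°
quadratic: (j5000)² + 600·j5000 + 250000 = -24750000 + j3000000 → |·| ≈ 2.4931e+07, ∠ ≈ 173.09°
|H| = 500000 · 5000 / 2.4931e+07 ≈ 100.28
Gain = 20 log₁₀(100.28) ≈ 40.02 dB
∠H = 89.91° − 173.09° = -83.18°

40.0 dB, -83.2°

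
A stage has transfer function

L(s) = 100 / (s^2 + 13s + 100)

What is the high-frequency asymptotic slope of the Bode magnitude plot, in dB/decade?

-40 dB/decade

Each pole contributes −20 dB/decade at high frequency; each zero contributes +20 dB/decade.
Net: 0 zero(s) − 2 pole(s) → -40 dB/decade.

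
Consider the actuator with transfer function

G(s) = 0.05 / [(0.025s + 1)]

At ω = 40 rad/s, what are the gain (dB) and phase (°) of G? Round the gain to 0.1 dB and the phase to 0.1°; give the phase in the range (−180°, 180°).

-29.0 dB, -45.0°

At ω = 40 rad/s:
pole (1 + j40·0.025) = 1 + j1 → |·| ≈ 1.4142, ∠ ≈ 45.00°
|G| = 0.05 · 1 / (1.4142) ≈ 0.035356
Gain = 20 log₁₀(0.035356) ≈ -29.03 dB
∠G = (0°) − (45.00°) = -45.00°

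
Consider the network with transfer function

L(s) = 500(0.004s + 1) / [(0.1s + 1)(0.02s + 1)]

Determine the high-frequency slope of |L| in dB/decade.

Each pole contributes −20 dB/decade at high frequency; each zero contributes +20 dB/decade.
Net: 1 zero(s) − 2 pole(s) → -20 dB/decade.

-20 dB/decade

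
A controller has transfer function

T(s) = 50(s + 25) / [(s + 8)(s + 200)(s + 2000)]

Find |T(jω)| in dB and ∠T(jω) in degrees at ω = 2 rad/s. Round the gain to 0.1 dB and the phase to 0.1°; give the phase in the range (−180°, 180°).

At s = jω = j2:
zero (s+25): 25 + j2 → |·| = √(25²+2²) = √629 ≈ 25.08, ∠ = arctan(2/25) ≈ 4.57°
pole (s+8): 8 + j2 → |·| = √(8²+2²) = √68 ≈ 8.2462, ∠ = arctan(2/8) ≈ 14.04°
pole (s+200): 200 + j2 → |·| = √(200²+2²) = √40004 ≈ 200.01, ∠ = arctan(2/200) ≈ 0.57°
pole (s+2000): 2000 + j2 → |·| = √(2000²+2²) = √4000004 ≈ 2000, ∠ = arctan(2/2000) ≈ 0.06°
|T| = 50 · 25.08 / 3.2986e+06 ≈ 0.00038016
Gain = 20 log₁₀(0.00038016) ≈ -68.40 dB
∠T = 4.57° − 14.67° = -10.10°

-68.4 dB, -10.1°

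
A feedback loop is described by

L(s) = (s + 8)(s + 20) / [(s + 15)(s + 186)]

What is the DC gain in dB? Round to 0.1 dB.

L(0) = 1·8·20 / (15·186) ≈ 0.057348
20 log₁₀(0.057348) ≈ -24.83 dB

-24.8 dB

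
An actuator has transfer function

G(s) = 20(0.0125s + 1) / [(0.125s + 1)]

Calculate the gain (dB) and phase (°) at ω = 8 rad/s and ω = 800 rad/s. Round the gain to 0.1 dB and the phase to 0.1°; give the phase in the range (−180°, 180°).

ω = 8: 23.1 dB, -39.3°; ω = 800: 6.1 dB, -5.1°

At ω = 8 rad/s:
zero (1 + j8·0.0125) = 1 + j0.1 → |·| ≈ 1.005, ∠ ≈ 5.71°
pole (1 + j8·0.125) = 1 + j1 → |·| ≈ 1.4142, ∠ ≈ 45.00°
|G| = 20 · 1.005 / (1.4142) ≈ 14.213
Gain = 20 log₁₀(14.213) ≈ 23.05 dB
∠G = (5.71°) − (45.00°) = -39.29°

At ω = 800 rad/s:
zero (1 + j800·0.0125) = 1 + j10 → |·| ≈ 10.05, ∠ ≈ 84.29°
pole (1 + j800·0.125) = 1 + j100 → |·| ≈ 100, ∠ ≈ 89.43°
|G| = 20 · 10.05 / (100) ≈ 2.01
Gain = 20 log₁₀(2.01) ≈ 6.06 dB
∠G = (84.29°) − (89.43°) = -5.14°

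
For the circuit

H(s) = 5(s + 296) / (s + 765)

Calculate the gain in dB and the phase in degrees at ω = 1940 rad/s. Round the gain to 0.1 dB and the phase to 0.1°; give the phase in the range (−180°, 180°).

At s = jω = j1940:
zero (s+296): 296 + j1940 → |·| = √(296²+1940²) = √3851216 ≈ 1962.5, ∠ = arctan(1940/296) ≈ 81.32°
pole (s+765): 765 + j1940 → |·| = √(765²+1940²) = √4348825 ≈ 2085.4, ∠ = arctan(1940/765) ≈ 68.48°
|H| = 5 · 1962.5 / 2085.4 ≈ 4.7053
Gain = 20 log₁₀(4.7053) ≈ 13.45 dB
∠H = 81.32° − 68.48° = 12.84°

13.5 dB, 12.8°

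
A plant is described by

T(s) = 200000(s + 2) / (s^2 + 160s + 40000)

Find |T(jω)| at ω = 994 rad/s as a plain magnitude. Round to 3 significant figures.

At s = jω = j994:
zero (s+2): 2 + j994 → |·| = √(2²+994²) = √988040 ≈ 994, ∠ = arctan(994/2) ≈ 89.88°
quadratic: (j994)² + 160·j994 + 40000 = -948036 + j159040 → |·| ≈ 9.6128e+05, ∠ ≈ 170.48°
|T| = 200000 · 994 / 9.6128e+05 ≈ 206.81

207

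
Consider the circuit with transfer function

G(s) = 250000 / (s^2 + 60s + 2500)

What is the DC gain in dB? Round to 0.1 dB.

40.0 dB

G(0) = 250000 / 2500 = 100
20 log₁₀(100) ≈ 40.00 dB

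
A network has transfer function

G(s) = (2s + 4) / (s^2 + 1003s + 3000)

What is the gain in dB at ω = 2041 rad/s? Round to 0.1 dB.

-61.1 dB

Substitute s = j2041:
Numerator: 2(j2041) + 4 = 4 + j4082
Denominator: (j2041)^2 + 1003(j2041) + 3000 = -4162681 + j2047123
|N| = √(4² + 4082²) ≈ 4082, ∠N ≈ 89.94°
|D| = √(4162681² + 2047123²) ≈ 4.6388e+06, ∠D ≈ 153.81°
|G| = 4082 / 4.6388e+06 ≈ 0.00087997
Gain = 20 log₁₀(0.00087997) ≈ -61.11 dB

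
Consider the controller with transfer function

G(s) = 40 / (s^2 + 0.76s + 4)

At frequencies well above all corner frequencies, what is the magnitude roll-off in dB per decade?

Each pole contributes −20 dB/decade at high frequency; each zero contributes +20 dB/decade.
Net: 0 zero(s) − 2 pole(s) → -40 dB/decade.

-40 dB/decade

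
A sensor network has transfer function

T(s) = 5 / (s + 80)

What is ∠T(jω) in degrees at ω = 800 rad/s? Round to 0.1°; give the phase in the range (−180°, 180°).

At s = jω = j800:
pole (s+80): 80 + j800 → |·| = √(80²+800²) = √646400 ≈ 803.99, ∠ = arctan(800/80) ≈ 84.29°
∠T = 0.00° − 84.29° = -84.29°

-84.3°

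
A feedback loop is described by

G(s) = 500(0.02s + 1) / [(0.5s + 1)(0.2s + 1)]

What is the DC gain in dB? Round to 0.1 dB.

54.0 dB

G(0) = 500 · 1 / 1 = 500
20 log₁₀(500) ≈ 53.98 dB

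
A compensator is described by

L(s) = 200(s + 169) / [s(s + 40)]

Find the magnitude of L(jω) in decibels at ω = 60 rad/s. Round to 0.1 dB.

At s = jω = j60:
zero (s+169): 169 + j60 → |·| = √(169²+60²) = √32161 ≈ 179.33, ∠ = arctan(60/169) ≈ 19.55°
pole (s+40): 40 + j60 → |·| = √(40²+60²) = √5200 ≈ 72.111, ∠ = arctan(60/40) ≈ 56.31°
pole at origin: |s| = 60, ∠ = 90.00° (in denominator)
|L| = 200 · 179.33 / 4326.7 ≈ 8.2895
Gain = 20 log₁₀(8.2895) ≈ 18.37 dB

18.4 dB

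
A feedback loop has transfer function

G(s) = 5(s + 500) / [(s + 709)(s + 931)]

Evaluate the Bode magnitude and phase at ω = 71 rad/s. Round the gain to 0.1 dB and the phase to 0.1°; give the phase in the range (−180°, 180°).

-48.4 dB, -2.0°

At s = jω = j71:
zero (s+500): 500 + j71 → |·| = √(500²+71²) = √255041 ≈ 505.02, ∠ = arctan(71/500) ≈ 8.08°
pole (s+709): 709 + j71 → |·| = √(709²+71²) = √507722 ≈ 712.55, ∠ = arctan(71/709) ≈ 5.72°
pole (s+931): 931 + j71 → |·| = √(931²+71²) = √871802 ≈ 933.7, ∠ = arctan(71/931) ≈ 4.36°
|G| = 5 · 505.02 / 6.6531e+05 ≈ 0.0037954
Gain = 20 log₁₀(0.0037954) ≈ -48.41 dB
∠G = 8.08° − 10.08° = -2.00°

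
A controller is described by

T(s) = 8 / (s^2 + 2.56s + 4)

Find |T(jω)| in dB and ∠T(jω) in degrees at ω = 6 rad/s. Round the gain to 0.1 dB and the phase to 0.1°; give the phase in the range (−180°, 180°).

At s = jω = j6:
quadratic: (j6)² + 2.56·j6 + 4 = -32 + j15.36 → |·| ≈ 35.495, ∠ ≈ 154.36°
|T| = 8 / 35.495 ≈ 0.22538
Gain = 20 log₁₀(0.22538) ≈ -12.94 dB
∠T = 0.00° − 154.36° = -154.36°

-12.9 dB, -154.4°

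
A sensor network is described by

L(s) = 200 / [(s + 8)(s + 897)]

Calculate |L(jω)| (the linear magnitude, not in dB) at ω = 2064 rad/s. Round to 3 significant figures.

At s = jω = j2064:
pole (s+8): 8 + j2064 → |·| = √(8²+2064²) = √4260160 ≈ 2064, ∠ = arctan(2064/8) ≈ 89.78°
pole (s+897): 897 + j2064 → |·| = √(897²+2064²) = √5064705 ≈ 2250.5, ∠ = arctan(2064/897) ≈ 66.51°
|L| = 200 / 4.645e+06 ≈ 4.3057e-05

4.31e-05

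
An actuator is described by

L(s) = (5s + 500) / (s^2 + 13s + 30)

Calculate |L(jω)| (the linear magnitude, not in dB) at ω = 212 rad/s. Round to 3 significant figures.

Substitute s = j212:
Numerator: 5(j212) + 500 = 500 + j1060
Denominator: (j212)^2 + 13(j212) + 30 = -44914 + j2756
|N| = √(500² + 1060²) ≈ 1172, ∠N ≈ 64.75°
|D| = √(44914² + 2756²) ≈ 44998, ∠D ≈ 176.49°
|L| = 1172 / 44998 ≈ 0.026046

0.0260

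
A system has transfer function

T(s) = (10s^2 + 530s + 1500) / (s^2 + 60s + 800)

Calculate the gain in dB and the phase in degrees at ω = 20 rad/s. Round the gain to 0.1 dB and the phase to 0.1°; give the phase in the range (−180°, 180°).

18.7 dB, 31.7°

Substitute s = j20:
Numerator: 10(j20)^2 + 530(j20) + 1500 = -2500 + j10600
Denominator: (j20)^2 + 60(j20) + 800 = 400 + j1200
|N| = √(2500² + 10600²) ≈ 10891, ∠N ≈ 103.27°
|D| = √(400² + 1200²) ≈ 1264.9, ∠D ≈ 71.57°
|T| = 10891 / 1264.9 ≈ 8.6102
Gain = 20 log₁₀(8.6102) ≈ 18.70 dB
∠T = 103.27° − 71.57° = 31.70°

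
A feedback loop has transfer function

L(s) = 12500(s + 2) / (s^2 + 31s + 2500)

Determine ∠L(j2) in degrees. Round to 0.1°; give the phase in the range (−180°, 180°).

At s = jω = j2:
zero (s+2): 2 + j2 → |·| = √(2²+2²) = √8 ≈ 2.8284, ∠ = arctan(2/2) ≈ 45.00°
quadratic: (j2)² + 31·j2 + 2500 = 2496 + j62 → |·| ≈ 2496.8, ∠ ≈ 1.42°
∠L = 45.00° − 1.42° = 43.58°

43.6°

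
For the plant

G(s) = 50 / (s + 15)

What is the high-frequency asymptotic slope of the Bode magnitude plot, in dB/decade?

Each pole contributes −20 dB/decade at high frequency; each zero contributes +20 dB/decade.
Net: 0 zero(s) − 1 pole(s) → -20 dB/decade.

-20 dB/decade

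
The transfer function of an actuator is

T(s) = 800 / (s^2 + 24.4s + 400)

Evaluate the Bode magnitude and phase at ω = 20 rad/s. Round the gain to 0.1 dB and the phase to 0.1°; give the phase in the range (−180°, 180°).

4.3 dB, -90.0°

At s = jω = j20:
quadratic: (j20)² + 24.4·j20 + 400 = 0 + j488 → |·| ≈ 488, ∠ ≈ 90.00°
|T| = 800 / 488 ≈ 1.6393
Gain = 20 log₁₀(1.6393) ≈ 4.29 dB
∠T = 0.00° − 90.00° = -90.00°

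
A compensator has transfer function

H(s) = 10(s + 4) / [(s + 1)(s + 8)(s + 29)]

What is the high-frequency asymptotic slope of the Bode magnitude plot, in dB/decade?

-40 dB/decade

Each pole contributes −20 dB/decade at high frequency; each zero contributes +20 dB/decade.
Net: 1 zero(s) − 3 pole(s) → -40 dB/decade.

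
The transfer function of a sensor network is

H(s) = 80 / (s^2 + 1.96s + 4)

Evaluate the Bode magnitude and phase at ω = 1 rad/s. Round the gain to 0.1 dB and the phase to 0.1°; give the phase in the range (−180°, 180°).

27.0 dB, -33.2°

At s = jω = j1:
quadratic: (j1)² + 1.96·j1 + 4 = 3 + j1.96 → |·| ≈ 3.5835, ∠ ≈ 33.16°
|H| = 80 / 3.5835 ≈ 22.325
Gain = 20 log₁₀(22.325) ≈ 26.98 dB
∠H = 0.00° − 33.16° = -33.16°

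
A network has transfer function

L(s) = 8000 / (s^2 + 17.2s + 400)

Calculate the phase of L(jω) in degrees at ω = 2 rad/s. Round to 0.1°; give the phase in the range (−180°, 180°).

-5.0°

At s = jω = j2:
quadratic: (j2)² + 17.2·j2 + 400 = 396 + j34.4 → |·| ≈ 397.49, ∠ ≈ 4.96°
∠L = 0.00° − 4.96° = -4.96°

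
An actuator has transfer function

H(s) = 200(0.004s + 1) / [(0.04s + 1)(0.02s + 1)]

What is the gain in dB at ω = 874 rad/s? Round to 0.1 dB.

At ω = 874 rad/s:
zero (1 + j874·0.004) = 1 + j3.496 → |·| ≈ 3.6362, ∠ ≈ 74.04°
pole (1 + j874·0.04) = 1 + j34.96 → |·| ≈ 34.974, ∠ ≈ 88.36°
pole (1 + j874·0.02) = 1 + j17.48 → |·| ≈ 17.509, ∠ ≈ 86.73°
|H| = 200 · 3.6362 / (34.974 · 17.509) ≈ 1.1876
Gain = 20 log₁₀(1.1876) ≈ 1.49 dB

1.5 dB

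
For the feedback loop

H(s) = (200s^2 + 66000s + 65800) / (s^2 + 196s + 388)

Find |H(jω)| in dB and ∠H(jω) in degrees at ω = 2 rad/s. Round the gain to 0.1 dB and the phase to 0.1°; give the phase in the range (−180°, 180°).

48.6 dB, 18.2°

Substitute s = j2:
Numerator: 200(j2)^2 + 66000(j2) + 65800 = 65000 + j132000
Denominator: (j2)^2 + 196(j2) + 388 = 384 + j392
|N| = √(65000² + 132000²) ≈ 1.4714e+05, ∠N ≈ 63.78°
|D| = √(384² + 392²) ≈ 548.74, ∠D ≈ 45.59°
|H| = 1.4714e+05 / 548.74 ≈ 268.14
Gain = 20 log₁₀(268.14) ≈ 48.57 dB
∠H = 63.78° − 45.59° = 18.19°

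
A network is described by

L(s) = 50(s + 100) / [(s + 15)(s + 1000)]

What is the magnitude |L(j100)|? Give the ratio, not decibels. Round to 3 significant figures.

0.0696

At s = jω = j100:
zero (s+100): 100 + j100 → |·| = √(100²+100²) = √20000 ≈ 141.42, ∠ = arctan(100/100) ≈ 45.00°
pole (s+15): 15 + j100 → |·| = √(15²+100²) = √10225 ≈ 101.12, ∠ = arctan(100/15) ≈ 81.47°
pole (s+1000): 1000 + j100 → |·| = √(1000²+100²) = √1010000 ≈ 1005, ∠ = arctan(100/1000) ≈ 5.71°
|L| = 50 · 141.42 / 1.0163e+05 ≈ 0.069576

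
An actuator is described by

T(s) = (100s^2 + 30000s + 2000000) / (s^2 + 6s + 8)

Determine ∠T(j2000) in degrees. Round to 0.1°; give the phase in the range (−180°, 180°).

Substitute s = j2000:
Numerator: 100(j2000)^2 + 30000(j2000) + 2000000 = -398000000 + j60000000
Denominator: (j2000)^2 + 6(j2000) + 8 = -3999992 + j12000
|N| = √(398000000² + 60000000²) ≈ 4.025e+08, ∠N ≈ 171.43°
|D| = √(3999992² + 12000²) ≈ 4e+06, ∠D ≈ 179.83°
∠T = 171.43° − 179.83° = -8.40°

-8.4°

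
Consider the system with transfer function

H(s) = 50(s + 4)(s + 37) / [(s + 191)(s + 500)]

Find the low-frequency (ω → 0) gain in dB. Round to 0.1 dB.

-22.2 dB

H(0) = 50·4·37 / (191·500) ≈ 0.077487
20 log₁₀(0.077487) ≈ -22.22 dB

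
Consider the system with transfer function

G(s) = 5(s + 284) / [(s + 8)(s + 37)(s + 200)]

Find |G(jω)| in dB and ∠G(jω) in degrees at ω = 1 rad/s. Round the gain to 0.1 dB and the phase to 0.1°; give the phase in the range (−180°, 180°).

At s = jω = j1:
zero (s+284): 284 + j1 → |·| = √(284²+1²) = √80657 ≈ 284, ∠ = arctan(1/284) ≈ 0.20°
pole (s+8): 8 + j1 → |·| = √(8²+1²) = √65 ≈ 8.0623, ∠ = arctan(1/8) ≈ 7.13°
pole (s+37): 37 + j1 → |·| = √(37²+1²) = √1370 ≈ 37.014, ∠ = arctan(1/37) ≈ 1.55°
pole (s+200): 200 + j1 → |·| = √(200²+1²) = √40001 ≈ 200, ∠ = arctan(1/200) ≈ 0.29°
|G| = 5 · 284 / 59684 ≈ 0.023792
Gain = 20 log₁₀(0.023792) ≈ -32.47 dB
∠G = 0.20° − 8.97° = -8.77°

-32.5 dB, -8.8°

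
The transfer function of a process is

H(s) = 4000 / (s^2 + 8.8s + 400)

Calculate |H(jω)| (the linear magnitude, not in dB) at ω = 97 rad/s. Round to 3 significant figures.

0.442

At s = jω = j97:
quadratic: (j97)² + 8.8·j97 + 400 = -9009 + j853.6 → |·| ≈ 9049.3, ∠ ≈ 174.59°
|H| = 4000 / 9049.3 ≈ 0.44202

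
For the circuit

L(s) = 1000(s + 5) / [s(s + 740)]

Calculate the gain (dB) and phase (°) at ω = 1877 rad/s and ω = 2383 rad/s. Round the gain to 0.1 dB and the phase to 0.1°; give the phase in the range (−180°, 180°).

At s = jω = j1877:
zero (s+5): 5 + j1877 → |·| = √(5²+1877²) = √3523154 ≈ 1877, ∠ = arctan(1877/5) ≈ 89.85°
pole (s+740): 740 + j1877 → |·| = √(740²+1877²) = √4070729 ≈ 2017.6, ∠ = arctan(1877/740) ≈ 68.48°
pole at origin: |s| = 1877, ∠ = 90.00° (in denominator)
|L| = 1000 · 1877 / 3.787e+06 ≈ 0.49564
Gain = 20 log₁₀(0.49564) ≈ -6.10 dB
∠L = 89.85° − 158.48° = -68.63°

At s = jω = j2383:
zero (s+5): 5 + j2383 → |·| = √(5²+2383²) = √5678714 ≈ 2383, ∠ = arctan(2383/5) ≈ 89.88°
pole (s+740): 740 + j2383 → |·| = √(740²+2383²) = √6226289 ≈ 2495.3, ∠ = arctan(2383/740) ≈ 72.75°
pole at origin: |s| = 2383, ∠ = 90.00° (in denominator)
|L| = 1000 · 2383 / 5.9463e+06 ≈ 0.40075
Gain = 20 log₁₀(0.40075) ≈ -7.94 dB
∠L = 89.88° − 162.75° = -72.87°

ω = 1877: -6.1 dB, -68.6°; ω = 2383: -7.9 dB, -72.9°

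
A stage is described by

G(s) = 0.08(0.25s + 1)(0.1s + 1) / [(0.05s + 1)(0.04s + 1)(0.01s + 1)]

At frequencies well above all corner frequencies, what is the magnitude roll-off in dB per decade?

-20 dB/decade

Each pole contributes −20 dB/decade at high frequency; each zero contributes +20 dB/decade.
Net: 2 zero(s) − 3 pole(s) → -20 dB/decade.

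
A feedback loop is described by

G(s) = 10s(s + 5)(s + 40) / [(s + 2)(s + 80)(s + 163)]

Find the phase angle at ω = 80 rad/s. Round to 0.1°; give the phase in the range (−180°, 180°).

At s = jω = j80:
zero (s+5): 5 + j80 → |·| = √(5²+80²) = √6425 ≈ 80.156, ∠ = arctan(80/5) ≈ 86.42°
zero (s+40): 40 + j80 → |·| = √(40²+80²) = √8000 ≈ 89.443, ∠ = arctan(80/40) ≈ 63.43°
zero at origin: s = j80 → |·| = 80, ∠ = 90.00°
pole (s+2): 2 + j80 → |·| = √(2²+80²) = √6404 ≈ 80.025, ∠ = arctan(80/2) ≈ 88.57°
pole (s+80): 80 + j80 → |·| = √(80²+80²) = √12800 ≈ 113.14, ∠ = arctan(80/80) ≈ 45.00°
pole (s+163): 163 + j80 → |·| = √(163²+80²) = √32969 ≈ 181.57, ∠ = arctan(80/163) ≈ 26.14°
∠G = 239.85° − 159.71° = 80.14°

80.1°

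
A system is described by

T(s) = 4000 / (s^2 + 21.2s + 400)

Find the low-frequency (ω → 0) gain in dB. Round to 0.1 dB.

T(0) = 4000 / 400 = 10
20 log₁₀(10) ≈ 20.00 dB

20.0 dB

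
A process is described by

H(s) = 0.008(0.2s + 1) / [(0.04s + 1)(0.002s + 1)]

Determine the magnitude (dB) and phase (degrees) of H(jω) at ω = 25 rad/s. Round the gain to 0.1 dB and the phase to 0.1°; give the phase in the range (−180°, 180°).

-30.8 dB, 30.8°

At ω = 25 rad/s:
zero (1 + j25·0.2) = 1 + j5 → |·| ≈ 5.099, ∠ ≈ 78.69°
pole (1 + j25·0.04) = 1 + j1 → |·| ≈ 1.4142, ∠ ≈ 45.00°
pole (1 + j25·0.002) = 1 + j0.05 → |·| ≈ 1.0012, ∠ ≈ 2.86°
|H| = 0.008 · 5.099 / (1.4142 · 1.0012) ≈ 0.02881
Gain = 20 log₁₀(0.02881) ≈ -30.81 dB
∠H = (78.69°) − (45.00° + 2.86°) = 30.83°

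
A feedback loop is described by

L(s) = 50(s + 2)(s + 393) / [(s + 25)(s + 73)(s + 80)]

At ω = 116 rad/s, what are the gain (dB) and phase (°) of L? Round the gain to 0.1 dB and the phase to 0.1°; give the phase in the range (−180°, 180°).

0.3 dB, -85.6°

At s = jω = j116:
zero (s+2): 2 + j116 → |·| = √(2²+116²) = √13460 ≈ 116.02, ∠ = arctan(116/2) ≈ 89.01°
zero (s+393): 393 + j116 → |·| = √(393²+116²) = √167905 ≈ 409.76, ∠ = arctan(116/393) ≈ 16.44°
pole (s+25): 25 + j116 → |·| = √(25²+116²) = √14081 ≈ 118.66, ∠ = arctan(116/25) ≈ 77.84°
pole (s+73): 73 + j116 → |·| = √(73²+116²) = √18785 ≈ 137.06, ∠ = arctan(116/73) ≈ 57.82°
pole (s+80): 80 + j116 → |·| = √(80²+116²) = √19856 ≈ 140.91, ∠ = arctan(116/80) ≈ 55.41°
|L| = 50 · 47540 / 2.2917e+06 ≈ 1.0372
Gain = 20 log₁₀(1.0372) ≈ 0.32 dB
∠L = 105.45° − 191.07° = -85.62°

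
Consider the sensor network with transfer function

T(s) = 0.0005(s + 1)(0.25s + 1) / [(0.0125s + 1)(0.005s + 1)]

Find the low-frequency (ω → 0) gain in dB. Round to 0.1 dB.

T(0) = 0.0005 · 1 / 1 = 0.0005
20 log₁₀(0.0005) ≈ -66.02 dB

-66.0 dB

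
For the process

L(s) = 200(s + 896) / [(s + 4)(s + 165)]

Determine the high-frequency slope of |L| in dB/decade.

-20 dB/decade

Each pole contributes −20 dB/decade at high frequency; each zero contributes +20 dB/decade.
Net: 1 zero(s) − 2 pole(s) → -20 dB/decade.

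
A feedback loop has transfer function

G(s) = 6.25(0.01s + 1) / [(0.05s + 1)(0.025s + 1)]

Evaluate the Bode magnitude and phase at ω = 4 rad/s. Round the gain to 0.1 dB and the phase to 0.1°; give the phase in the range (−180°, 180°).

At ω = 4 rad/s:
zero (1 + j4·0.01) = 1 + j0.04 → |·| ≈ 1.0008, ∠ ≈ 2.29°
pole (1 + j4·0.05) = 1 + j0.2 → |·| ≈ 1.0198, ∠ ≈ 11.31°
pole (1 + j4·0.025) = 1 + j0.1 → |·| ≈ 1.005, ∠ ≈ 5.71°
|G| = 6.25 · 1.0008 / (1.0198 · 1.005) ≈ 6.103
Gain = 20 log₁₀(6.103) ≈ 15.71 dB
∠G = (2.29°) − (11.31° + 5.71°) = -14.73°

15.7 dB, -14.7°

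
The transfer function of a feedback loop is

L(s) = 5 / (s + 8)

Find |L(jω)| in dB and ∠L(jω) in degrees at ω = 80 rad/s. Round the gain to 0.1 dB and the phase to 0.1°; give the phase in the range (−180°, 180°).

At s = jω = j80:
pole (s+8): 8 + j80 → |·| = √(8²+80²) = √6464 ≈ 80.399, ∠ = arctan(80/8) ≈ 84.29°
|L| = 5 / 80.399 ≈ 0.06219
Gain = 20 log₁₀(0.06219) ≈ -24.13 dB
∠L = 0.00° − 84.29° = -84.29°

-24.1 dB, -84.3°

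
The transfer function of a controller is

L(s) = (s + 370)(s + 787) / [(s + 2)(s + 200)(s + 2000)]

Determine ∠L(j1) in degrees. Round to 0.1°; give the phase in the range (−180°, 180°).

At s = jω = j1:
zero (s+370): 370 + j1 → |·| = √(370²+1²) = √136901 ≈ 370, ∠ = arctan(1/370) ≈ 0.15°
zero (s+787): 787 + j1 → |·| = √(787²+1²) = √619370 ≈ 787, ∠ = arctan(1/787) ≈ 0.07°
pole (s+2): 2 + j1 → |·| = √(2²+1²) = √5 ≈ 2.2361, ∠ = arctan(1/2) ≈ 26.57°
pole (s+200): 200 + j1 → |·| = √(200²+1²) = √40001 ≈ 200, ∠ = arctan(1/200) ≈ 0.29°
pole (s+2000): 2000 + j1 → |·| = √(2000²+1²) = √4000001 ≈ 2000, ∠ = arctan(1/2000) ≈ 0.03°
∠L = 0.22° − 26.89° = -26.67°

-26.7°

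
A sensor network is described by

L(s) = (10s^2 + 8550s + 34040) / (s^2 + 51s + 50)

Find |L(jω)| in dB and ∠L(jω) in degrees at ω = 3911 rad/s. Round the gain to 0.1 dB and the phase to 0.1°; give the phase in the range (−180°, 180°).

20.2 dB, -11.6°

Substitute s = j3911:
Numerator: 10(j3911)^2 + 8550(j3911) + 34040 = -152925170 + j33439050
Denominator: (j3911)^2 + 51(j3911) + 50 = -15295871 + j199461
|N| = √(152925170² + 33439050²) ≈ 1.5654e+08, ∠N ≈ 167.67°
|D| = √(15295871² + 199461²) ≈ 1.5297e+07, ∠D ≈ 179.25°
|L| = 1.5654e+08 / 1.5297e+07 ≈ 10.233
Gain = 20 log₁₀(10.233) ≈ 20.20 dB
∠L = 167.67° − 179.25° = -11.58°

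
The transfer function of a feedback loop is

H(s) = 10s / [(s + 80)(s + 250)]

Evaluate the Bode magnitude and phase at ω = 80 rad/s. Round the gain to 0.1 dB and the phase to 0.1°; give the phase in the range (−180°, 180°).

At s = jω = j80:
zero at origin: s = j80 → |·| = 80, ∠ = 90.00°
pole (s+80): 80 + j80 → |·| = √(80²+80²) = √12800 ≈ 113.14, ∠ = arctan(80/80) ≈ 45.00°
pole (s+250): 250 + j80 → |·| = √(250²+80²) = √68900 ≈ 262.49, ∠ = arctan(80/250) ≈ 17.74°
|H| = 10 · 80 / 29698 ≈ 0.026938
Gain = 20 log₁₀(0.026938) ≈ -31.39 dB
∠H = 90.00° − 62.74° = 27.26°

-31.4 dB, 27.3°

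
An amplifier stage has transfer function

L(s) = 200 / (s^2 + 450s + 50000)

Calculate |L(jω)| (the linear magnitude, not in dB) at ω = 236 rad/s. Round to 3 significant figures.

Substitute s = j236:
Numerator: 200 = 200 + j0
Denominator: (j236)^2 + 450(j236) + 50000 = -5696 + j106200
|N| = √(200² + 0²) ≈ 200, ∠N ≈ 0.00°
|D| = √(5696² + 106200²) ≈ 1.0635e+05, ∠D ≈ 93.07°
|L| = 200 / 1.0635e+05 ≈ 0.0018806

0.00188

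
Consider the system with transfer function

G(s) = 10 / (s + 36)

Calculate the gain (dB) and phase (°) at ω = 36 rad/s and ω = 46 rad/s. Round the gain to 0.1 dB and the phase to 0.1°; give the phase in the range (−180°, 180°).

Substitute s = j36:
Numerator: 10 = 10 + j0
Denominator: (j36) + 36 = 36 + j36
|N| = √(10² + 0²) ≈ 10, ∠N ≈ 0.00°
|D| = √(36² + 36²) ≈ 50.912, ∠D ≈ 45.00°
|G| = 10 / 50.912 ≈ 0.19642
Gain = 20 log₁₀(0.19642) ≈ -14.14 dB
∠G = 0.00° − 45.00° = -45.00°

Substitute s = j46:
Numerator: 10 = 10 + j0
Denominator: (j46) + 36 = 36 + j46
|N| = √(10² + 0²) ≈ 10, ∠N ≈ 0.00°
|D| = √(36² + 46²) ≈ 58.412, ∠D ≈ 51.95°
|G| = 10 / 58.412 ≈ 0.1712
Gain = 20 log₁₀(0.1712) ≈ -15.33 dB
∠G = 0.00° − 51.95° = -51.95°

ω = 36: -14.1 dB, -45.0°; ω = 46: -15.3 dB, -52.0°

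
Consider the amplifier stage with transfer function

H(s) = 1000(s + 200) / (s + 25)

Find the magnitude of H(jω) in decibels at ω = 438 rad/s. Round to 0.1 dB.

At s = jω = j438:
zero (s+200): 200 + j438 → |·| = √(200²+438²) = √231844 ≈ 481.5, ∠ = arctan(438/200) ≈ 65.46°
pole (s+25): 25 + j438 → |·| = √(25²+438²) = √192469 ≈ 438.71, ∠ = arctan(438/25) ≈ 86.73°
|H| = 1000 · 481.5 / 438.71 ≈ 1097.5
Gain = 20 log₁₀(1097.5) ≈ 60.81 dB

60.8 dB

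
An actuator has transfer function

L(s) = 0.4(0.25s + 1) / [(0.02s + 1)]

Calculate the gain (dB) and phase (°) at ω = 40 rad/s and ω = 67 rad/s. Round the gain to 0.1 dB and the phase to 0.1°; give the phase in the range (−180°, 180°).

At ω = 40 rad/s:
zero (1 + j40·0.25) = 1 + j10 → |·| ≈ 10.05, ∠ ≈ 84.29°
pole (1 + j40·0.02) = 1 + j0.8 → |·| ≈ 1.2806, ∠ ≈ 38.66°
|L| = 0.4 · 10.05 / (1.2806) ≈ 3.1392
Gain = 20 log₁₀(3.1392) ≈ 9.94 dB
∠L = (84.29°) − (38.66°) = 45.63°

At ω = 67 rad/s:
zero (1 + j67·0.25) = 1 + j16.75 → |·| ≈ 16.78, ∠ ≈ 86.58°
pole (1 + j67·0.02) = 1 + j1.34 → |·| ≈ 1.672, ∠ ≈ 53.27°
|L| = 0.4 · 16.78 / (1.672) ≈ 4.0144
Gain = 20 log₁₀(4.0144) ≈ 12.07 dB
∠L = (86.58°) − (53.27°) = 33.31°

ω = 40: 9.9 dB, 45.6°; ω = 67: 12.1 dB, 33.3°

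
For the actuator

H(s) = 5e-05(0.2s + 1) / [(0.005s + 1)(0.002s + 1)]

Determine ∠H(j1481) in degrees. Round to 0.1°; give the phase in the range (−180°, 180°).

-63.8°

At ω = 1481 rad/s:
zero (1 + j1481·0.2) = 1 + j296.2 → |·| ≈ 296.2, ∠ ≈ 89.81°
pole (1 + j1481·0.005) = 1 + j7.405 → |·| ≈ 7.4722, ∠ ≈ 82.31°
pole (1 + j1481·0.002) = 1 + j2.962 → |·| ≈ 3.1263, ∠ ≈ 71.34°
∠H = (89.81°) − (82.31° + 71.34°) = -63.84°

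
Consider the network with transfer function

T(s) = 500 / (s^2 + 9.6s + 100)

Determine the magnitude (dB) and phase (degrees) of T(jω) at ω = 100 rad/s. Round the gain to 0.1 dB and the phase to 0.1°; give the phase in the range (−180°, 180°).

At s = jω = j100:
quadratic: (j100)² + 9.6·j100 + 100 = -9900 + j960 → |·| ≈ 9946.4, ∠ ≈ 174.46°
|T| = 500 / 9946.4 ≈ 0.050269
Gain = 20 log₁₀(0.050269) ≈ -25.97 dB
∠T = 0.00° − 174.46° = -174.46°

-26.0 dB, -174.5°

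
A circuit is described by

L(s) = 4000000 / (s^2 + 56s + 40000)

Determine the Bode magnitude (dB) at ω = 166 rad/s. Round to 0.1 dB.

At s = jω = j166:
quadratic: (j166)² + 56·j166 + 40000 = 12444 + j9296 → |·| ≈ 15533, ∠ ≈ 36.76°
|L| = 4000000 / 15533 ≈ 257.52
Gain = 20 log₁₀(257.52) ≈ 48.22 dB

48.2 dB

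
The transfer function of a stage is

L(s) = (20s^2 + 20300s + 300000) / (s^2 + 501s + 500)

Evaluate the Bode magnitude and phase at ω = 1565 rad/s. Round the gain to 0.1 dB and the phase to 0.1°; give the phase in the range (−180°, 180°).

Substitute s = j1565:
Numerator: 20(j1565)^2 + 20300(j1565) + 300000 = -48684500 + j31769500
Denominator: (j1565)^2 + 501(j1565) + 500 = -2448725 + j784065
|N| = √(48684500² + 31769500²) ≈ 5.8133e+07, ∠N ≈ 146.87°
|D| = √(2448725² + 784065²) ≈ 2.5712e+06, ∠D ≈ 162.25°
|L| = 5.8133e+07 / 2.5712e+06 ≈ 22.609
Gain = 20 log₁₀(22.609) ≈ 27.09 dB
∠L = 146.87° − 162.25° = -15.38°

27.1 dB, -15.4°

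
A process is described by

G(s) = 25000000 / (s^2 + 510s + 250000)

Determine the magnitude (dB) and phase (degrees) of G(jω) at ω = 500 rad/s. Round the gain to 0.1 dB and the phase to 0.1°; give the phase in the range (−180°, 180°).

39.8 dB, -90.0°

At s = jω = j500:
quadratic: (j500)² + 510·j500 + 250000 = 0 + j255000 → |·| ≈ 2.55e+05, ∠ ≈ 90.00°
|G| = 25000000 / 2.55e+05 ≈ 98.039
Gain = 20 log₁₀(98.039) ≈ 39.83 dB
∠G = 0.00° − 90.00° = -90.00°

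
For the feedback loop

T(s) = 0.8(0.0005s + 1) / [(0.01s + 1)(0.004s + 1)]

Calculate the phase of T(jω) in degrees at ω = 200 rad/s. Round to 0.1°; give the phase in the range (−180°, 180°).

At ω = 200 rad/s:
zero (1 + j200·0.0005) = 1 + j0.1 → |·| ≈ 1.005, ∠ ≈ 5.71°
pole (1 + j200·0.01) = 1 + j2 → |·| ≈ 2.2361, ∠ ≈ 63.43°
pole (1 + j200·0.004) = 1 + j0.8 → |·| ≈ 1.2806, ∠ ≈ 38.66°
∠T = (5.71°) − (63.43° + 38.66°) = -96.38°

-96.4°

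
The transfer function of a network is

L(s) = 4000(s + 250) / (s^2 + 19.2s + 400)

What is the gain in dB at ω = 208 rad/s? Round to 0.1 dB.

At s = jω = j208:
zero (s+250): 250 + j208 → |·| = √(250²+208²) = √105764 ≈ 325.21, ∠ = arctan(208/250) ≈ 39.76°
quadratic: (j208)² + 19.2·j208 + 400 = -42864 + j3993.6 → |·| ≈ 43050, ∠ ≈ 174.68°
|L| = 4000 · 325.21 / 43050 ≈ 30.217
Gain = 20 log₁₀(30.217) ≈ 29.61 dB

29.6 dB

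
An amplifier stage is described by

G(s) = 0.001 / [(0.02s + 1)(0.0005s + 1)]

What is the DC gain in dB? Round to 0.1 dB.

-60.0 dB

G(0) = 0.001 · 1 / 1 = 0.001
20 log₁₀(0.001) ≈ -60.00 dB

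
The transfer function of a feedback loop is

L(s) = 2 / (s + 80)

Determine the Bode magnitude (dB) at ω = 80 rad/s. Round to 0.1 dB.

-35.1 dB

Substitute s = j80:
Numerator: 2 = 2 + j0
Denominator: (j80) + 80 = 80 + j80
|N| = √(2² + 0²) ≈ 2, ∠N ≈ 0.00°
|D| = √(80² + 80²) ≈ 113.14, ∠D ≈ 45.00°
|L| = 2 / 113.14 ≈ 0.017677
Gain = 20 log₁₀(0.017677) ≈ -35.05 dB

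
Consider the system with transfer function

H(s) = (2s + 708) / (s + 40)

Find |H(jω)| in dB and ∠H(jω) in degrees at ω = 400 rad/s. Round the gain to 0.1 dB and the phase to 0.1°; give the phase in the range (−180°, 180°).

Substitute s = j400:
Numerator: 2(j400) + 708 = 708 + j800
Denominator: (j400) + 40 = 40 + j400
|N| = √(708² + 800²) ≈ 1068.3, ∠N ≈ 48.49°
|D| = √(40² + 400²) ≈ 402, ∠D ≈ 84.29°
|H| = 1068.3 / 402 ≈ 2.6575
Gain = 20 log₁₀(2.6575) ≈ 8.49 dB
∠H = 48.49° − 84.29° = -35.80°

8.5 dB, -35.8°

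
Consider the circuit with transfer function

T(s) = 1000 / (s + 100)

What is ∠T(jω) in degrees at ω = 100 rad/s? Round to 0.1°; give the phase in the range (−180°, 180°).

-45.0°

At s = jω = j100:
pole (s+100): 100 + j100 → |·| = √(100²+100²) = √20000 ≈ 141.42, ∠ = arctan(100/100) ≈ 45.00°
∠T = 0.00° − 45.00° = -45.00°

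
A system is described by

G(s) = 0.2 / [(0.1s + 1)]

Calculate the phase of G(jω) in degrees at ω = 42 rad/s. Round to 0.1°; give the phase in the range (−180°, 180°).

At ω = 42 rad/s:
pole (1 + j42·0.1) = 1 + j4.2 → |·| ≈ 4.3174, ∠ ≈ 76.61°
∠G = (0°) − (76.61°) = -76.61°

-76.6°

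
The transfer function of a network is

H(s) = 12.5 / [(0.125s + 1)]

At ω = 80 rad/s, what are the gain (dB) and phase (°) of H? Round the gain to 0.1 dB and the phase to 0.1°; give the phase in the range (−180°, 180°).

1.9 dB, -84.3°

At ω = 80 rad/s:
pole (1 + j80·0.125) = 1 + j10 → |·| ≈ 10.05, ∠ ≈ 84.29°
|H| = 12.5 · 1 / (10.05) ≈ 1.2438
Gain = 20 log₁₀(1.2438) ≈ 1.90 dB
∠H = (0°) − (84.29°) = -84.29°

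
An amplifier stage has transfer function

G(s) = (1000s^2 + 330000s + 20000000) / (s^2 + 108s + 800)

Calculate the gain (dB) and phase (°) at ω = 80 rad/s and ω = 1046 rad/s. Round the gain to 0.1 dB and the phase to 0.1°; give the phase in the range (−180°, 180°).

Substitute s = j80:
Numerator: 1000(j80)^2 + 330000(j80) + 20000000 = 13600000 + j26400000
Denominator: (j80)^2 + 108(j80) + 800 = -5600 + j8640
|N| = √(13600000² + 26400000²) ≈ 2.9697e+07, ∠N ≈ 62.74°
|D| = √(5600² + 8640²) ≈ 10296, ∠D ≈ 122.95°
|G| = 2.9697e+07 / 10296 ≈ 2884.3
Gain = 20 log₁₀(2884.3) ≈ 69.20 dB
∠G = 62.74° − 122.95° = -60.21°

Substitute s = j1046:
Numerator: 1000(j1046)^2 + 330000(j1046) + 20000000 = -1074116000 + j345180000
Denominator: (j1046)^2 + 108(j1046) + 800 = -1093316 + j112968
|N| = √(1074116000² + 345180000²) ≈ 1.1282e+09, ∠N ≈ 162.18°
|D| = √(1093316² + 112968²) ≈ 1.0991e+06, ∠D ≈ 174.10°
|G| = 1.1282e+09 / 1.0991e+06 ≈ 1026.5
Gain = 20 log₁₀(1026.5) ≈ 60.23 dB
∠G = 162.18° − 174.10° = -11.92°

ω = 80: 69.2 dB, -60.2°; ω = 1046: 60.2 dB, -11.9°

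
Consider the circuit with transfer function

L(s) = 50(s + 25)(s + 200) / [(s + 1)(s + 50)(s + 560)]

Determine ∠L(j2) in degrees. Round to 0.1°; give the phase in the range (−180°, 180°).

At s = jω = j2:
zero (s+25): 25 + j2 → |·| = √(25²+2²) = √629 ≈ 25.08, ∠ = arctan(2/25) ≈ 4.57°
zero (s+200): 200 + j2 → |·| = √(200²+2²) = √40004 ≈ 200.01, ∠ = arctan(2/200) ≈ 0.57°
pole (s+1): 1 + j2 → |·| = √(1²+2²) = √5 ≈ 2.2361, ∠ = arctan(2/1) ≈ 63.43°
pole (s+50): 50 + j2 → |·| = √(50²+2²) = √2504 ≈ 50.04, ∠ = arctan(2/50) ≈ 2.29°
pole (s+560): 560 + j2 → |·| = √(560²+2²) = √313604 ≈ 560, ∠ = arctan(2/560) ≈ 0.20°
∠L = 5.14° − 65.92° = -60.78°

-60.8°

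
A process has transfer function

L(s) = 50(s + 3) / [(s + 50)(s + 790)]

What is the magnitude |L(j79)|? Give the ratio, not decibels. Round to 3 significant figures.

At s = jω = j79:
zero (s+3): 3 + j79 → |·| = √(3²+79²) = √6250 ≈ 79.057, ∠ = arctan(79/3) ≈ 87.83°
pole (s+50): 50 + j79 → |·| = √(50²+79²) = √8741 ≈ 93.493, ∠ = arctan(79/50) ≈ 57.67°
pole (s+790): 790 + j79 → |·| = √(790²+79²) = √630341 ≈ 793.94, ∠ = arctan(79/790) ≈ 5.71°
|L| = 50 · 79.057 / 74228 ≈ 0.053253

0.0533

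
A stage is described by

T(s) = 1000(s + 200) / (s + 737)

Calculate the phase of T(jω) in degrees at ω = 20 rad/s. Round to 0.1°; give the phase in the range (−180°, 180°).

At s = jω = j20:
zero (s+200): 200 + j20 → |·| = √(200²+20²) = √40400 ≈ 201, ∠ = arctan(20/200) ≈ 5.71°
pole (s+737): 737 + j20 → |·| = √(737²+20²) = √543569 ≈ 737.27, ∠ = arctan(20/737) ≈ 1.55°
∠T = 5.71° − 1.55° = 4.16°

4.2°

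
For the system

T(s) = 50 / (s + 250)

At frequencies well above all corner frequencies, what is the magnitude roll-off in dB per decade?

Each pole contributes −20 dB/decade at high frequency; each zero contributes +20 dB/decade.
Net: 0 zero(s) − 1 pole(s) → -20 dB/decade.

-20 dB/decade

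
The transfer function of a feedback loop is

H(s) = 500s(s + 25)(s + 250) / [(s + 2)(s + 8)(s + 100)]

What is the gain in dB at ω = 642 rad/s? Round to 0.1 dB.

54.5 dB

At s = jω = j642:
zero (s+25): 25 + j642 → |·| = √(25²+642²) = √412789 ≈ 642.49, ∠ = arctan(642/25) ≈ 87.77°
zero (s+250): 250 + j642 → |·| = √(250²+642²) = √474664 ≈ 688.96, ∠ = arctan(642/250) ≈ 68.72°
zero at origin: s = j642 → |·| = 642, ∠ = 90.00°
pole (s+2): 2 + j642 → |·| = √(2²+642²) = √412168 ≈ 642, ∠ = arctan(642/2) ≈ 89.82°
pole (s+8): 8 + j642 → |·| = √(8²+642²) = √412228 ≈ 642.05, ∠ = arctan(642/8) ≈ 89.29°
pole (s+100): 100 + j642 → |·| = √(100²+642²) = √422164 ≈ 649.74, ∠ = arctan(642/100) ≈ 81.15°
|H| = 500 · 2.8418e+08 / 2.6782e+08 ≈ 530.54
Gain = 20 log₁₀(530.54) ≈ 54.49 dB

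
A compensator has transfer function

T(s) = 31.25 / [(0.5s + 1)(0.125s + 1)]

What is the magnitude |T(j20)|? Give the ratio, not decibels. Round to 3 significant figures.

1.15

At ω = 20 rad/s:
pole (1 + j20·0.5) = 1 + j10 → |·| ≈ 10.05, ∠ ≈ 84.29°
pole (1 + j20·0.125) = 1 + j2.5 → |·| ≈ 2.6926, ∠ ≈ 68.20°
|T| = 31.25 · 1 / (10.05 · 2.6926) ≈ 1.1548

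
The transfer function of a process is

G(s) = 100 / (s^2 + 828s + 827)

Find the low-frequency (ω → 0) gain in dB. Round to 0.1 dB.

G(0) = 100 / 827 ≈ 0.12092
20 log₁₀(0.12092) ≈ -18.35 dB

-18.4 dB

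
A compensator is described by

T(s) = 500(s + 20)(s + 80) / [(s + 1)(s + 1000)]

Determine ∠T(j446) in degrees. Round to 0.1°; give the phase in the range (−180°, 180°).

53.4°

At s = jω = j446:
zero (s+20): 20 + j446 → |·| = √(20²+446²) = √199316 ≈ 446.45, ∠ = arctan(446/20) ≈ 87.43°
zero (s+80): 80 + j446 → |·| = √(80²+446²) = √205316 ≈ 453.12, ∠ = arctan(446/80) ≈ 79.83°
pole (s+1): 1 + j446 → |·| = √(1²+446²) = √198917 ≈ 446, ∠ = arctan(446/1) ≈ 89.87°
pole (s+1000): 1000 + j446 → |·| = √(1000²+446²) = √1198916 ≈ 1095, ∠ = arctan(446/1000) ≈ 24.04°
∠T = 167.26° − 113.91° = 53.35°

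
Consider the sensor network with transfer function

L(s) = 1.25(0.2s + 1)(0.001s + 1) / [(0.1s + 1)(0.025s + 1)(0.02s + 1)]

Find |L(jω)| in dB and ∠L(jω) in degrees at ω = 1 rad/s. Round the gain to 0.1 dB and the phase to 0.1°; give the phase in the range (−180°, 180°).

At ω = 1 rad/s:
zero (1 + j1·0.2) = 1 + j0.2 → |·| ≈ 1.0198, ∠ ≈ 11.31°
zero (1 + j1·0.001) = 1 + j0.001 → |·| ≈ 1, ∠ ≈ 0.06°
pole (1 + j1·0.1) = 1 + j0.1 → |·| ≈ 1.005, ∠ ≈ 5.71°
pole (1 + j1·0.025) = 1 + j0.025 → |·| ≈ 1.0003, ∠ ≈ 1.43°
pole (1 + j1·0.02) = 1 + j0.02 → |·| ≈ 1.0002, ∠ ≈ 1.15°
|L| = 1.25 · 1.0198 · 1 / (1.005 · 1.0003 · 1.0002) ≈ 1.2678
Gain = 20 log₁₀(1.2678) ≈ 2.06 dB
∠L = (11.31° + 0.06°) − (5.71° + 1.43° + 1.15°) = 3.08°

2.1 dB, 3.1°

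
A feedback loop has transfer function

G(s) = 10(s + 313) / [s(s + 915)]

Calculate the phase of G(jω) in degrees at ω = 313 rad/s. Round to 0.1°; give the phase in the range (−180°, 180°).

At s = jω = j313:
zero (s+313): 313 + j313 → |·| = √(313²+313²) = √195938 ≈ 442.65, ∠ = arctan(313/313) ≈ 45.00°
pole (s+915): 915 + j313 → |·| = √(915²+313²) = √935194 ≈ 967.05, ∠ = arctan(313/915) ≈ 18.88°
pole at origin: |s| = 313, ∠ = 90.00° (in denominator)
∠G = 45.00° − 108.88° = -63.88°

-63.9°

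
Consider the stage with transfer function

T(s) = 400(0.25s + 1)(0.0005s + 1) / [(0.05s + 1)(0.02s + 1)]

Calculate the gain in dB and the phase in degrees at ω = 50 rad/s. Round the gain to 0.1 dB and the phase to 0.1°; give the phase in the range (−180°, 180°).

At ω = 50 rad/s:
zero (1 + j50·0.25) = 1 + j12.5 → |·| ≈ 12.54, ∠ ≈ 85.43°
zero (1 + j50·0.0005) = 1 + j0.025 → |·| ≈ 1.0003, ∠ ≈ 1.43°
pole (1 + j50·0.05) = 1 + j2.5 → |·| ≈ 2.6926, ∠ ≈ 68.20°
pole (1 + j50·0.02) = 1 + j1 → |·| ≈ 1.4142, ∠ ≈ 45.00°
|T| = 400 · 12.54 · 1.0003 / (2.6926 · 1.4142) ≈ 1317.7
Gain = 20 log₁₀(1317.7) ≈ 62.40 dB
∠T = (85.43° + 1.43°) − (68.20° + 45.00°) = -26.34°

62.4 dB, -26.3°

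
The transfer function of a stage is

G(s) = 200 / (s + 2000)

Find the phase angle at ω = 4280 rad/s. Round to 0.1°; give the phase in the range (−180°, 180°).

-65.0°

Substitute s = j4280:
Numerator: 200 = 200 + j0
Denominator: (j4280) + 2000 = 2000 + j4280
|N| = √(200² + 0²) ≈ 200, ∠N ≈ 0.00°
|D| = √(2000² + 4280²) ≈ 4724.2, ∠D ≈ 64.95°
∠G = 0.00° − 64.95° = -64.95°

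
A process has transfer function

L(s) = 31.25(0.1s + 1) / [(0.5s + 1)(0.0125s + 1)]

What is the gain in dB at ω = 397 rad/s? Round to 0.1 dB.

1.8 dB

At ω = 397 rad/s:
zero (1 + j397·0.1) = 1 + j39.7 → |·| ≈ 39.713, ∠ ≈ 88.56°
pole (1 + j397·0.5) = 1 + j198.5 → |·| ≈ 198.5, ∠ ≈ 89.71°
pole (1 + j397·0.0125) = 1 + j4.9625 → |·| ≈ 5.0623, ∠ ≈ 78.61°
|L| = 31.25 · 39.713 / (198.5 · 5.0623) ≈ 1.235
Gain = 20 log₁₀(1.235) ≈ 1.83 dB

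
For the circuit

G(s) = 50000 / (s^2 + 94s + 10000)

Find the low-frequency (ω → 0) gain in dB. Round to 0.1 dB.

G(0) = 50000 / 10000 = 5
20 log₁₀(5) ≈ 13.98 dB

14.0 dB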